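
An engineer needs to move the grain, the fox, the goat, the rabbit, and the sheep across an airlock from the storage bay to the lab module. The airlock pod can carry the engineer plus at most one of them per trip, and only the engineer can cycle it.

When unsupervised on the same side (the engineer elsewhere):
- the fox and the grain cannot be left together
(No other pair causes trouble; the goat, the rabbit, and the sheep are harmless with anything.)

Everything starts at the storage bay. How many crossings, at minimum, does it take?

Counting alone: the engineer can take at most 1 across per trip to the lab module, so moving all 5 needs at least 5 loaded trips out, with a return between consecutive ones — at least 9 crossings.
The plan below uses exactly 9 crossings, so it is optimal:
1. Engineer goes to the lab module with the grain.  [the storage bay: the fox, the goat, the rabbit, the sheep | the lab module: the grain]
2. Engineer goes back to the storage bay alone.  [the storage bay: the fox, the goat, the rabbit, the sheep | the lab module: the grain]
3. Engineer goes to the lab module with the goat.  [the storage bay: the fox, the rabbit, the sheep | the lab module: the goat, the grain]
4. Engineer goes back to the storage bay alone.  [the storage bay: the fox, the rabbit, the sheep | the lab module: the goat, the grain]
5. Engineer goes to the lab module with the rabbit.  [the storage bay: the fox, the sheep | the lab module: the goat, the grain, the rabbit]
6. Engineer goes back to the storage bay alone.  [the storage bay: the fox, the sheep | the lab module: the goat, the grain, the rabbit]
7. Engineer goes to the lab module with the sheep.  [the storage bay: the fox | the lab module: the goat, the grain, the rabbit, the sheep]
8. Engineer goes back to the storage bay alone.  [the storage bay: the fox | the lab module: the goat, the grain, the rabbit, the sheep]
9. Engineer goes to the lab module with the fox.  [the storage bay: — | the lab module: the fox, the goat, the grain, the rabbit, the sheep]

9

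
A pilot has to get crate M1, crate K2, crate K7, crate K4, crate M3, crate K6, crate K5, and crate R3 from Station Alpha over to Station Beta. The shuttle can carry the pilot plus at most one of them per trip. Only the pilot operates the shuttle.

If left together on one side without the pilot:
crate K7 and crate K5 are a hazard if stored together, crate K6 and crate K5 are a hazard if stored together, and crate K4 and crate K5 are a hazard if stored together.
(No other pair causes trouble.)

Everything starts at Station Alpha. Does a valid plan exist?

No

Following every safe sequence of crossings from the start, the most of the 8 that can be at Station Beta as the shuttle arrives there on crossings 1, 3, 5, 7, 9, 11 is 1, 2, 3, 4, 5, 6 respectively; the best ever achieved is 6 of 8.
From crossing 13 on, no configuration arises that was not already reachable earlier: only 144 distinct safe configurations (who is on which side, and where the shuttle is) can ever be reached, none of them has everyone across, and every continuation just revisits them. So no valid plan exists.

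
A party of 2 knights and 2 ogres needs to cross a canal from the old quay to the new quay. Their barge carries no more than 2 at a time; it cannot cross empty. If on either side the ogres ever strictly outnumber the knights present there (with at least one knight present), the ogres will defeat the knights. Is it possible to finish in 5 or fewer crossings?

Yes

Yes — this plan uses 5 crossings (≤ 5):
1. 2 ogres → the new quay.  (the old quay: 2K 0O; the new quay: 0K 2O)
2. 1 ogre ← the old quay.  (the old quay: 2K 1O; the new quay: 0K 1O)
3. 2 knights → the new quay.  (the old quay: 0K 1O; the new quay: 2K 1O)
4. 1 ogre ← the old quay.  (the old quay: 0K 2O; the new quay: 2K 0O)
5. 2 ogres → the new quay.  (the old quay: 0K 0O; the new quay: 2K 2O)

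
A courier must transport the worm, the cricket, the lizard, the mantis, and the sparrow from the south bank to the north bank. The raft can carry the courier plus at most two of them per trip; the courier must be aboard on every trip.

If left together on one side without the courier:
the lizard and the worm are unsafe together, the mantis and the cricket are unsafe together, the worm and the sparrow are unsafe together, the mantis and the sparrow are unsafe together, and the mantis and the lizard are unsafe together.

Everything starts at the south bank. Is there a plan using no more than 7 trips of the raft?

Yes — this plan uses 7 crossings (≤ 7):
1. Courier goes to the north bank with the mantis and the worm.
2. Courier goes back to the south bank alone.
3. Courier goes to the north bank with the cricket.
4. Courier goes back to the south bank with the mantis.
5. Courier goes to the north bank with the lizard and the sparrow.
6. Courier goes back to the south bank with the worm.
7. Courier goes to the north bank with the mantis and the worm.

Yes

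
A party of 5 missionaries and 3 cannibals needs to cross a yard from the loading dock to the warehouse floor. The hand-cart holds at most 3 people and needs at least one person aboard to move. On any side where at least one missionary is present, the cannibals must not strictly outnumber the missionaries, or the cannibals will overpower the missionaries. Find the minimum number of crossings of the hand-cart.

7

Counting alone: each trip to the warehouse floor takes at most 3 across and each return brings at least 1 back, so after t trips out (and t−1 returns) at most 3t − (t−1) of the 8 are across; that first reaches 8 at t = 4, so at least 7 crossings are needed.
The plan below uses exactly 7 crossings, so it is optimal:
1. 2 cannibals → the warehouse floor.  (the loading dock: 5M 1C; the warehouse floor: 0M 2C)
2. 1 cannibal ← the loading dock.  (the loading dock: 5M 2C; the warehouse floor: 0M 1C)
3. 2 missionaries and 1 cannibal → the warehouse floor.  (the loading dock: 3M 1C; the warehouse floor: 2M 2C)
4. 1 cannibal ← the loading dock.  (the loading dock: 3M 2C; the warehouse floor: 2M 1C)
5. 1 missionary and 2 cannibals → the warehouse floor.  (the loading dock: 2M 0C; the warehouse floor: 3M 3C)
6. 1 cannibal ← the loading dock.  (the loading dock: 2M 1C; the warehouse floor: 3M 2C)
7. 2 missionaries and 1 cannibal → the warehouse floor.  (the loading dock: 0M 0C; the warehouse floor: 5M 3C)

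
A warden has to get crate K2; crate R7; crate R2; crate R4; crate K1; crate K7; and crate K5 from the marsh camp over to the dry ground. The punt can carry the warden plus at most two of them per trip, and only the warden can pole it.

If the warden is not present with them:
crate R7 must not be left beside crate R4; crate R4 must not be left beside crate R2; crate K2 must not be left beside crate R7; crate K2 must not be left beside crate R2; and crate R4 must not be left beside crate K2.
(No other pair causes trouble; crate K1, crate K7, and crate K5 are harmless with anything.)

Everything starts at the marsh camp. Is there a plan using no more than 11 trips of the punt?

Yes

Yes — this plan uses 11 crossings (≤ 11):
1. Warden goes to the dry ground with crate K2 and crate R4.
2. Warden goes back to the marsh camp with crate K2.
3. Warden goes to the dry ground with crate K1 and crate K2.
4. Warden goes back to the marsh camp with crate K2.
5. Warden goes to the dry ground with crate K2 and crate K7.
6. Warden goes back to the marsh camp with crate K2.
7. Warden goes to the dry ground with crate K2 and crate K5.
8. Warden goes back to the marsh camp with crate K2.
9. Warden goes to the dry ground with crate R2 and crate R7.
10. Warden goes back to the marsh camp with crate R4.
11. Warden goes to the dry ground with crate K2 and crate R4.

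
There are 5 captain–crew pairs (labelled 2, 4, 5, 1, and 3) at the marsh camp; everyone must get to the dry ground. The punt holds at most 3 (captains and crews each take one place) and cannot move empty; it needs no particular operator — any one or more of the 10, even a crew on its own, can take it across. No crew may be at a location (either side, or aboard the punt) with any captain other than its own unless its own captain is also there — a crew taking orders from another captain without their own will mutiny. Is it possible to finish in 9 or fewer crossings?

No

Counting alone: each trip to the dry ground takes at most 3 across and each return brings at least 1 back, so after t trips out (and t−1 returns) at most 3t − (t−1) of the 10 are across; that first reaches 10 at t = 5, so at least 9 crossings are needed.
The safety rule pushes this higher. Following every safe sequence of crossings, the most of the 10 that can be at the dry ground as the punt arrives there on crossing 9 is 9 — never all 10.
So the move cannot be finished within 9 crossings. (The shortest complete plan takes 11:)
1. captain 2 and crew 2 cross → the dry ground.
2. captain 2 crosses ← the marsh camp.
3. crew 1, crew 4, and crew 5 cross → the dry ground.
4. crew 2 crosses ← the marsh camp.
5. captain 1, captain 4, and captain 5 cross → the dry ground.
6. captain 4 and crew 4 cross ← the marsh camp.
7. captain 2, captain 3, and captain 4 cross → the dry ground.
8. crew 5 crosses ← the marsh camp.
9. crew 2 and crew 4 cross → the dry ground.
10. crew 2 crosses ← the marsh camp.
11. crew 2, crew 3, and crew 5 cross → the dry ground.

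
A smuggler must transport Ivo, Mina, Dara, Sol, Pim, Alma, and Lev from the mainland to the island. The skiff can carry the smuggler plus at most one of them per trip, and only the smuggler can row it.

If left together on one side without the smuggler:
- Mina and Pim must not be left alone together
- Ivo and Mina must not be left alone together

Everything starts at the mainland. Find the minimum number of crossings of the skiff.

15

Counting alone: the smuggler can take at most 1 across per trip to the island, so moving all 7 needs at least 7 loaded trips out, with a return between consecutive ones — at least 13 crossings.
The safety rule pushes this higher. Following every safe sequence of crossings, the most of the 7 that can be at the island as the skiff arrives there on crossing 13 is 6 — never all 7.
So no plan with fewer than 15 crossings exists, and this one achieves 15:
1. Smuggler goes to the island with Mina.
2. Smuggler goes back to the mainland alone.
3. Smuggler goes to the island with Ivo.
4. Smuggler goes back to the mainland with Mina.
5. Smuggler goes to the island with Pim.
6. Smuggler goes back to the mainland alone.
7. Smuggler goes to the island with Dara.
8. Smuggler goes back to the mainland alone.
9. Smuggler goes to the island with Sol.
10. Smuggler goes back to the mainland alone.
11. Smuggler goes to the island with Alma.
12. Smuggler goes back to the mainland alone.
13. Smuggler goes to the island with Lev.
14. Smuggler goes back to the mainland alone.
15. Smuggler goes to the island with Mina.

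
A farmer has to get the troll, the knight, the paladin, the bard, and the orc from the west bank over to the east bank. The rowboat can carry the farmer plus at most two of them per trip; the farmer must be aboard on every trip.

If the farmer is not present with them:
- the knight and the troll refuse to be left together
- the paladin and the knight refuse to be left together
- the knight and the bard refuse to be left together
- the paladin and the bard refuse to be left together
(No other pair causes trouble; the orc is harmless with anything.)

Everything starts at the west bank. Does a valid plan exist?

1. Farmer goes to the east bank with the knight and the paladin.
2. Farmer goes back to the west bank with the knight.
3. Farmer goes to the east bank with the knight and the troll.
4. Farmer goes back to the west bank with the knight.
5. Farmer goes to the east bank with the knight and the orc.
6. Farmer goes back to the west bank with the knight.
7. Farmer goes to the east bank with the bard and the knight.

Yes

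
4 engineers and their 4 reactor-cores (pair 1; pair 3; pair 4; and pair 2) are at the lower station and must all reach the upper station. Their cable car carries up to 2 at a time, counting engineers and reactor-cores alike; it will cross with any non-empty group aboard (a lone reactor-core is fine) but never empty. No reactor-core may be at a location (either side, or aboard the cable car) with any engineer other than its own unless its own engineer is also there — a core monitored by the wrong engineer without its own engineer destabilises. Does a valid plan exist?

Following every safe sequence of crossings from the start, the most of the 8 that can be at the upper station as the cable car arrives there on crossings 1, 3, 5 is 2, 3, 4 respectively; the best ever achieved is 4 of 8.
From crossing 7 on, no configuration arises that was not already reachable earlier: only 44 distinct safe configurations (who is on which side, and where the cable car is) can ever be reached, none of them has everyone across, and every continuation just revisits them. So no valid plan exists.

No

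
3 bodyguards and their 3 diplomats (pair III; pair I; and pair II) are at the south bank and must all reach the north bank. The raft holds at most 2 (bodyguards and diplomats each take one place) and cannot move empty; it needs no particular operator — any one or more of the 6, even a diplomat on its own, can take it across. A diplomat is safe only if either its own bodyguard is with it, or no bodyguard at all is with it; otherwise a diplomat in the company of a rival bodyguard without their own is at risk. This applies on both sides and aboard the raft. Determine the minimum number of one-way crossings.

Counting alone: each trip to the north bank takes at most 2 across and each return brings at least 1 back, so after t trips out (and t−1 returns) at most 2t − (t−1) of the 6 are across; that first reaches 6 at t = 5, so at least 9 crossings are needed.
The safety rule pushes this higher. Following every safe sequence of crossings, the most of the 6 that can be at the north bank as the raft arrives there on crossing 9 is 5 — never all 6.
So no plan with fewer than 11 crossings exists, and this one achieves 11:
1. bodyguard III and diplomat III cross → the north bank.
2. bodyguard III crosses ← the south bank.
3. diplomat I and diplomat II cross → the north bank.
4. diplomat III crosses ← the south bank.
5. bodyguard I and bodyguard II cross → the north bank.
6. bodyguard I and diplomat I cross ← the south bank.
7. bodyguard I and bodyguard III cross → the north bank.
8. diplomat II crosses ← the south bank.
9. diplomat I and diplomat III cross → the north bank.
10. bodyguard II crosses ← the south bank.
11. bodyguard II and diplomat II cross → the north bank.

11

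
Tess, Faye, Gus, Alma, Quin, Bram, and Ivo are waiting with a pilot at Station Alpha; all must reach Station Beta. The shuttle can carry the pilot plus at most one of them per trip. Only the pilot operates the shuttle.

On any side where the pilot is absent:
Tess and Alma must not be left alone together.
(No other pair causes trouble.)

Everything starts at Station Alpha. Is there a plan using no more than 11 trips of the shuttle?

No

Counting alone: the pilot can take at most 1 across per trip to Station Beta, so moving all 7 needs at least 7 loaded trips out, with a return between consecutive ones — at least 13 crossings.
Since 11 < 13, 11 crossings cannot be enough. (The shortest complete plan in fact takes 13:)
1. Pilot goes to Station Beta with Tess.  [Station Alpha: Alma, Bram, Faye, Gus, Ivo, Quin | Station Beta: Tess]
2. Pilot goes back to Station Alpha alone.  [Station Alpha: Alma, Bram, Faye, Gus, Ivo, Quin | Station Beta: Tess]
3. Pilot goes to Station Beta with Faye.  [Station Alpha: Alma, Bram, Gus, Ivo, Quin | Station Beta: Faye, Tess]
4. Pilot goes back to Station Alpha alone.  [Station Alpha: Alma, Bram, Gus, Ivo, Quin | Station Beta: Faye, Tess]
5. Pilot goes to Station Beta with Gus.  [Station Alpha: Alma, Bram, Ivo, Quin | Station Beta: Faye, Gus, Tess]
6. Pilot goes back to Station Alpha alone.  [Station Alpha: Alma, Bram, Ivo, Quin | Station Beta: Faye, Gus, Tess]
7. Pilot goes to Station Beta with Quin.  [Station Alpha: Alma, Bram, Ivo | Station Beta: Faye, Gus, Quin, Tess]
8. Pilot goes back to Station Alpha alone.  [Station Alpha: Alma, Bram, Ivo | Station Beta: Faye, Gus, Quin, Tess]
9. Pilot goes to Station Beta with Bram.  [Station Alpha: Alma, Ivo | Station Beta: Bram, Faye, Gus, Quin, Tess]
10. Pilot goes back to Station Alpha alone.  [Station Alpha: Alma, Ivo | Station Beta: Bram, Faye, Gus, Quin, Tess]
11. Pilot goes to Station Beta with Ivo.  [Station Alpha: Alma | Station Beta: Bram, Faye, Gus, Ivo, Quin, Tess]
12. Pilot goes back to Station Alpha alone.  [Station Alpha: Alma | Station Beta: Bram, Faye, Gus, Ivo, Quin, Tess]
13. Pilot goes to Station Beta with Alma.  [Station Alpha: — | Station Beta: Alma, Bram, Faye, Gus, Ivo, Quin, Tess]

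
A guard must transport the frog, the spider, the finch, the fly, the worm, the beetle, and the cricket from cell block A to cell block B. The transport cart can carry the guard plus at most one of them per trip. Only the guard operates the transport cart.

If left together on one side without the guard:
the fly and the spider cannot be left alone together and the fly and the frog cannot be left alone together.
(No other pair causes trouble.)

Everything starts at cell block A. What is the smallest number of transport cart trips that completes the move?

Counting alone: the guard can take at most 1 across per trip to cell block B, so moving all 7 needs at least 7 loaded trips out, with a return between consecutive ones — at least 13 crossings.
The safety rule pushes this higher. Following every safe sequence of crossings, the most of the 7 that can be at cell block B as the transport cart arrives there on crossing 13 is 6 — never all 7.
So no plan with fewer than 15 crossings exists, and this one achieves 15:
1. Guard goes to cell block B with the fly.  [cell block A: the beetle, the cricket, the finch, the frog, the spider, the worm | cell block B: the fly]
2. Guard goes back to cell block A alone.  [cell block A: the beetle, the cricket, the finch, the frog, the spider, the worm | cell block B: the fly]
3. Guard goes to cell block B with the frog.  [cell block A: the beetle, the cricket, the finch, the spider, the worm | cell block B: the fly, the frog]
4. Guard goes back to cell block A with the fly.  [cell block A: the beetle, the cricket, the finch, the fly, the spider, the worm | cell block B: the frog]
5. Guard goes to cell block B with the spider.  [cell block A: the beetle, the cricket, the finch, the fly, the worm | cell block B: the frog, the spider]
6. Guard goes back to cell block A alone.  [cell block A: the beetle, the cricket, the finch, the fly, the worm | cell block B: the frog, the spider]
7. Guard goes to cell block B with the finch.  [cell block A: the beetle, the cricket, the fly, the worm | cell block B: the finch, the frog, the spider]
8. Guard goes back to cell block A alone.  [cell block A: the beetle, the cricket, the fly, the worm | cell block B: the finch, the frog, the spider]
9. Guard goes to cell block B with the worm.  [cell block A: the beetle, the cricket, the fly | cell block B: the finch, the frog, the spider, the worm]
10. Guard goes back to cell block A alone.  [cell block A: the beetle, the cricket, the fly | cell block B: the finch, the frog, the spider, the worm]
11. Guard goes to cell block B with the beetle.  [cell block A: the cricket, the fly | cell block B: the beetle, the finch, the frog, the spider, the worm]
12. Guard goes back to cell block A alone.  [cell block A: the cricket, the fly | cell block B: the beetle, the finch, the frog, the spider, the worm]
13. Guard goes to cell block B with the cricket.  [cell block A: the fly | cell block B: the beetle, the cricket, the finch, the frog, the spider, the worm]
14. Guard goes back to cell block A alone.  [cell block A: the fly | cell block B: the beetle, the cricket, the finch, the frog, the spider, the worm]
15. Guard goes to cell block B with the fly.  [cell block A: — | cell block B: the beetle, the cricket, the finch, the fly, the frog, the spider, the worm]

15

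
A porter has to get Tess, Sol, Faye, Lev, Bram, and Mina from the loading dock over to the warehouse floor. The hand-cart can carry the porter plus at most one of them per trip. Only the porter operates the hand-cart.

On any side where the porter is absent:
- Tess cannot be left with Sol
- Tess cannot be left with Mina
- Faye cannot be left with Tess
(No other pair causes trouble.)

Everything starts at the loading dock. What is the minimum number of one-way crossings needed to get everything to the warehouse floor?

impossible

Following every safe sequence of crossings from the start, the most of the 6 that can be at the warehouse floor as the hand-cart arrives there on crossings 1, 3, 5, 7 is 1, 2, 3, 4 respectively; the best ever achieved is 4 of 6.
From crossing 9 on, no configuration arises that was not already reachable earlier: only 36 distinct safe configurations (who is on which side, and where the hand-cart is) can ever be reached, none of them has everyone across, and every continuation just revisits them. So no valid plan exists.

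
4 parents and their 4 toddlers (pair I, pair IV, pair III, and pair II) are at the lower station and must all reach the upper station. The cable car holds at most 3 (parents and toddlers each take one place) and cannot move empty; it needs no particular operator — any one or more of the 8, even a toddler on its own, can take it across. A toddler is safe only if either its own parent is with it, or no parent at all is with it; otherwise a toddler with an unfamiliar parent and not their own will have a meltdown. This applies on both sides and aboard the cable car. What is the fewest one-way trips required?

Counting alone: each trip to the upper station takes at most 3 across and each return brings at least 1 back, so after t trips out (and t−1 returns) at most 3t − (t−1) of the 8 are across; that first reaches 8 at t = 4, so at least 7 crossings are needed.
The safety rule pushes this higher. Following every safe sequence of crossings, the most of the 8 that can be at the upper station as the cable car arrives there on crossing 7 is 7 — never all 8.
So no plan with fewer than 9 crossings exists, and this one achieves 9:
1. parent I and toddler I cross → the upper station.
2. parent I crosses ← the lower station.
3. parent I, parent IV, and toddler IV cross → the upper station.
4. parent I and toddler I cross ← the lower station.
5. parent I, parent II, and parent III cross → the upper station.
6. toddler IV crosses ← the lower station.
7. toddler I and toddler IV cross → the upper station.
8. toddler I crosses ← the lower station.
9. toddler I, toddler II, and toddler III cross → the upper station.

9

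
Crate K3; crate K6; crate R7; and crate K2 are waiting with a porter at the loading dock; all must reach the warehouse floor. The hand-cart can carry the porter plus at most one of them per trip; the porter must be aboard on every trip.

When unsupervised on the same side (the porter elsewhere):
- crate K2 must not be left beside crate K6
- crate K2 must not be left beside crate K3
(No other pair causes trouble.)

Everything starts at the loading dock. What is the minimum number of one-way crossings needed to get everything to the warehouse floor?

9

Counting alone: the porter can take at most 1 across per trip to the warehouse floor, so moving all 4 needs at least 4 loaded trips out, with a return between consecutive ones — at least 7 crossings.
The safety rule pushes this higher. Following every safe sequence of crossings, the most of the 4 that can be at the warehouse floor as the hand-cart arrives there on crossing 7 is 3 — never all 4.
So no plan with fewer than 9 crossings exists, and this one achieves 9:
1. Porter goes to the warehouse floor with crate K2.  [the loading dock: crate K3, crate K6, crate R7 | the warehouse floor: crate K2]
2. Porter goes back to the loading dock alone.  [the loading dock: crate K3, crate K6, crate R7 | the warehouse floor: crate K2]
3. Porter goes to the warehouse floor with crate K3.  [the loading dock: crate K6, crate R7 | the warehouse floor: crate K2, crate K3]
4. Porter goes back to the loading dock with crate K2.  [the loading dock: crate K2, crate K6, crate R7 | the warehouse floor: crate K3]
5. Porter goes to the warehouse floor with crate K6.  [the loading dock: crate K2, crate R7 | the warehouse floor: crate K3, crate K6]
6. Porter goes back to the loading dock alone.  [the loading dock: crate K2, crate R7 | the warehouse floor: crate K3, crate K6]
7. Porter goes to the warehouse floor with crate R7.  [the loading dock: crate K2 | the warehouse floor: crate K3, crate K6, crate R7]
8. Porter goes back to the loading dock alone.  [the loading dock: crate K2 | the warehouse floor: crate K3, crate K6, crate R7]
9. Porter goes to the warehouse floor with crate K2.  [the loading dock: — | the warehouse floor: crate K2, crate K3, crate K6, crate R7]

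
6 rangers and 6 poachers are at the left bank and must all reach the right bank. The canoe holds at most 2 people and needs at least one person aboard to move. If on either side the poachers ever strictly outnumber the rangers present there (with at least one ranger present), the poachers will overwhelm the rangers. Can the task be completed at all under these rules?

Following every safe sequence of crossings from the start, the most of the 12 that can be at the right bank as the canoe arrives there on crossings 1, 3, 5, 7, 9 is 2, 3, 4, 5, 6 respectively; the best ever achieved is 6 of 12.
From crossing 11 on, no configuration arises that was not already reachable earlier: only 15 distinct safe configurations (who is on which side, and where the canoe is) can ever be reached, none of them has everyone across, and every continuation just revisits them. They are: 0 rangers + 0 poachers across (canoe back at the start); 0 rangers + 1 poacher across (canoe there); 0 rangers + 1 poacher across (canoe back at the start); 0 rangers + 2 poachers across (canoe there); 0 rangers + 2 poachers across (canoe back at the start); 0 rangers + 3 poachers across (canoe there); 0 rangers + 3 poachers across (canoe back at the start); 0 rangers + 4 poachers across (canoe there); 0 rangers + 4 poachers across (canoe back at the start); 0 rangers + 5 poachers across (canoe there); 0 rangers + 5 poachers across (canoe back at the start); 0 rangers + 6 poachers across (canoe there); 1 ranger + 1 poacher across (canoe there); 1 ranger + 1 poacher across (canoe back at the start); 2 rangers + 2 poachers across (canoe there). So no valid plan exists.

No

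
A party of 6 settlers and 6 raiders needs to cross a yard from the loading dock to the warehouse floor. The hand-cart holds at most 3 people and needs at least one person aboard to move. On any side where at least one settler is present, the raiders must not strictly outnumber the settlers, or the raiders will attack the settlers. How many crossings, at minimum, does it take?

impossible

Following every safe sequence of crossings from the start, the most of the 12 that can be at the warehouse floor as the hand-cart arrives there on crossings 1, 3, 5 is 3, 5, 6 respectively; the best ever achieved is 6 of 12.
From crossing 7 on, no configuration arises that was not already reachable earlier: only 17 distinct safe configurations (who is on which side, and where the hand-cart is) can ever be reached, none of them has everyone across, and every continuation just revisits them. They are: 0 settlers + 0 raiders across (hand-cart back at the start); 0 settlers + 1 raider across (hand-cart there); 0 settlers + 1 raider across (hand-cart back at the start); 0 settlers + 2 raiders across (hand-cart there); 0 settlers + 2 raiders across (hand-cart back at the start); 0 settlers + 3 raiders across (hand-cart there); 0 settlers + 3 raiders across (hand-cart back at the start); 0 settlers + 4 raiders across (hand-cart there); 0 settlers + 4 raiders across (hand-cart back at the start); 0 settlers + 5 raiders across (hand-cart there); 0 settlers + 5 raiders across (hand-cart back at the start); 0 settlers + 6 raiders across (hand-cart there); 1 settler + 1 raider across (hand-cart there); 1 settler + 1 raider across (hand-cart back at the start); 2 settlers + 2 raiders across (hand-cart there); 2 settlers + 2 raiders across (hand-cart back at the start); 3 settlers + 3 raiders across (hand-cart there). So no valid plan exists.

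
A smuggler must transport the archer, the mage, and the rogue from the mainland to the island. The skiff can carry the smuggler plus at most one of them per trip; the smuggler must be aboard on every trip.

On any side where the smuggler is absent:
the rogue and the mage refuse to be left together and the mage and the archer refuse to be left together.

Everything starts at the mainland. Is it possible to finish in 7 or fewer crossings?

Yes

Yes — this plan uses 7 crossings (≤ 7):
1. Smuggler goes to the island with the mage.  [the mainland: the archer, the rogue | the island: the mage]
2. Smuggler goes back to the mainland alone.  [the mainland: the archer, the rogue | the island: the mage]
3. Smuggler goes to the island with the archer.  [the mainland: the rogue | the island: the archer, the mage]
4. Smuggler goes back to the mainland with the mage.  [the mainland: the mage, the rogue | the island: the archer]
5. Smuggler goes to the island with the rogue.  [the mainland: the mage | the island: the archer, the rogue]
6. Smuggler goes back to the mainland alone.  [the mainland: the mage | the island: the archer, the rogue]
7. Smuggler goes to the island with the mage.  [the mainland: — | the island: the archer, the mage, the rogue]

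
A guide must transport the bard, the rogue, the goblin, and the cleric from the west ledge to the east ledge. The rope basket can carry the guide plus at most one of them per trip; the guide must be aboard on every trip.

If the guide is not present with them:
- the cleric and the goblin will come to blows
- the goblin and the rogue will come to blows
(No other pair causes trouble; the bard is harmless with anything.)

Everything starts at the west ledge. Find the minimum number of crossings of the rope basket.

Counting alone: the guide can take at most 1 across per trip to the east ledge, so moving all 4 needs at least 4 loaded trips out, with a return between consecutive ones — at least 7 crossings.
The safety rule pushes this higher. Following every safe sequence of crossings, the most of the 4 that can be at the east ledge as the rope basket arrives there on crossing 7 is 3 — never all 4.
So no plan with fewer than 9 crossings exists, and this one achieves 9:
1. Guide goes to the east ledge with the goblin.  [the west ledge: the bard, the cleric, the rogue | the east ledge: the goblin]
2. Guide goes back to the west ledge alone.  [the west ledge: the bard, the cleric, the rogue | the east ledge: the goblin]
3. Guide goes to the east ledge with the bard.  [the west ledge: the cleric, the rogue | the east ledge: the bard, the goblin]
4. Guide goes back to the west ledge alone.  [the west ledge: the cleric, the rogue | the east ledge: the bard, the goblin]
5. Guide goes to the east ledge with the rogue.  [the west ledge: the cleric | the east ledge: the bard, the goblin, the rogue]
6. Guide goes back to the west ledge with the goblin.  [the west ledge: the cleric, the goblin | the east ledge: the bard, the rogue]
7. Guide goes to the east ledge with the cleric.  [the west ledge: the goblin | the east ledge: the bard, the cleric, the rogue]
8. Guide goes back to the west ledge alone.  [the west ledge: the goblin | the east ledge: the bard, the cleric, the rogue]
9. Guide goes to the east ledge with the goblin.  [the west ledge: — | the east ledge: the bard, the cleric, the goblin, the rogue]

9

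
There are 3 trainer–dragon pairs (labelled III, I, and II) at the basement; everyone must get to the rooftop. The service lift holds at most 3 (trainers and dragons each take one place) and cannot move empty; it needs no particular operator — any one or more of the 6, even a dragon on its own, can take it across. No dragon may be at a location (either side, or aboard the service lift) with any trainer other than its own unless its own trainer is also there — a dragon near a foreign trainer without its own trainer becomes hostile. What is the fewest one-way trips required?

5

Counting alone: each trip to the rooftop takes at most 3 across and each return brings at least 1 back, so after t trips out (and t−1 returns) at most 3t − (t−1) of the 6 are across; that first reaches 6 at t = 3, so at least 5 crossings are needed.
The plan below uses exactly 5 crossings, so it is optimal:
1. dragon III and trainer III cross → the rooftop.
2. trainer III crosses ← the basement.
3. trainer I, trainer II, and trainer III cross → the rooftop.
4. dragon III crosses ← the basement.
5. dragon I, dragon II, and dragon III cross → the rooftop.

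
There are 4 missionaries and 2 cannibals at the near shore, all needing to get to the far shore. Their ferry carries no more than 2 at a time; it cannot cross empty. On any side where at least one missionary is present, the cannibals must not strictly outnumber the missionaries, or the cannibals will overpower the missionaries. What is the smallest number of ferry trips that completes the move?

9

Counting alone: each trip to the far shore takes at most 2 across and each return brings at least 1 back, so after t trips out (and t−1 returns) at most 2t − (t−1) of the 6 are across; that first reaches 6 at t = 5, so at least 9 crossings are needed.
The plan below uses exactly 9 crossings, so it is optimal:
1. 2 cannibals → the far shore.  (the near shore: 4M 0C; the far shore: 0M 2C)
2. 1 cannibal ← the near shore.  (the near shore: 4M 1C; the far shore: 0M 1C)
3. 2 missionaries → the far shore.  (the near shore: 2M 1C; the far shore: 2M 1C)
4. 1 cannibal ← the near shore.  (the near shore: 2M 2C; the far shore: 2M 0C)
5. 2 cannibals → the far shore.  (the near shore: 2M 0C; the far shore: 2M 2C)
6. 1 cannibal ← the near shore.  (the near shore: 2M 1C; the far shore: 2M 1C)
7. 1 missionary and 1 cannibal → the far shore.  (the near shore: 1M 0C; the far shore: 3M 2C)
8. 1 cannibal ← the near shore.  (the near shore: 1M 1C; the far shore: 3M 1C)
9. 1 missionary and 1 cannibal → the far shore.  (the near shore: 0M 0C; the far shore: 4M 2C)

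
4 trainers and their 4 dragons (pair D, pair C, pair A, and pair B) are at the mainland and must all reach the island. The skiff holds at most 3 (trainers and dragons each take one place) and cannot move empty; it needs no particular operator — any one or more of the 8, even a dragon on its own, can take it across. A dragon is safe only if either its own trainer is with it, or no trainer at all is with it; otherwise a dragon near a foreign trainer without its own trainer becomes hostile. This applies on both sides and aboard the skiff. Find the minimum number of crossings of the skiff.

9

Counting alone: each trip to the island takes at most 3 across and each return brings at least 1 back, so after t trips out (and t−1 returns) at most 3t − (t−1) of the 8 are across; that first reaches 8 at t = 4, so at least 7 crossings are needed.
The safety rule pushes this higher. Following every safe sequence of crossings, the most of the 8 that can be at the island as the skiff arrives there on crossing 7 is 7 — never all 8.
So no plan with fewer than 9 crossings exists, and this one achieves 9:
1. dragon D and trainer D cross → the island.
2. trainer D crosses ← the mainland.
3. dragon C, trainer C, and trainer D cross → the island.
4. dragon D and trainer D cross ← the mainland.
5. trainer A, trainer B, and trainer D cross → the island.
6. dragon C crosses ← the mainland.
7. dragon C and dragon D cross → the island.
8. dragon D crosses ← the mainland.
9. dragon A, dragon B, and dragon D cross → the island.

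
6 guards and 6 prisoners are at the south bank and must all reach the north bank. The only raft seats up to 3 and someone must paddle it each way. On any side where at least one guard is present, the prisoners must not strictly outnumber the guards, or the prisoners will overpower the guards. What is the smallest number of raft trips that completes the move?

Following every safe sequence of crossings from the start, the most of the 12 that can be at the north bank as the raft arrives there on crossings 1, 3, 5 is 3, 5, 6 respectively; the best ever achieved is 6 of 12.
From crossing 7 on, no configuration arises that was not already reachable earlier: only 17 distinct safe configurations (who is on which side, and where the raft is) can ever be reached, none of them has everyone across, and every continuation just revisits them. They are: 0 guards + 0 prisoners across (raft back at the start); 0 guards + 1 prisoner across (raft there); 0 guards + 1 prisoner across (raft back at the start); 0 guards + 2 prisoners across (raft there); 0 guards + 2 prisoners across (raft back at the start); 0 guards + 3 prisoners across (raft there); 0 guards + 3 prisoners across (raft back at the start); 0 guards + 4 prisoners across (raft there); 0 guards + 4 prisoners across (raft back at the start); 0 guards + 5 prisoners across (raft there); 0 guards + 5 prisoners across (raft back at the start); 0 guards + 6 prisoners across (raft there); 1 guard + 1 prisoner across (raft there); 1 guard + 1 prisoner across (raft back at the start); 2 guards + 2 prisoners across (raft there); 2 guards + 2 prisoners across (raft back at the start); 3 guards + 3 prisoners across (raft there). So no valid plan exists.

impossible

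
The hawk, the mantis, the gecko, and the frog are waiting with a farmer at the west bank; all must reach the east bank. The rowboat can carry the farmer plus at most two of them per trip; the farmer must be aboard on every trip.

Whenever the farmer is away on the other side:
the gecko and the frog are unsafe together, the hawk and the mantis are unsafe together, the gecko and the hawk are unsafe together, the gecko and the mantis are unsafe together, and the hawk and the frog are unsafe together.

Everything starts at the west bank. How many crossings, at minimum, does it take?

5

Counting alone: the farmer can take at most 2 across per trip to the east bank, so moving all 4 needs at least 2 loaded trips out, with a return between consecutive ones — at least 3 crossings.
The safety rule pushes this higher. Following every safe sequence of crossings, the most of the 4 that can be at the east bank as the rowboat arrives there on crossing 3 is 3 — never all 4.
So no plan with fewer than 5 crossings exists, and this one achieves 5:
1. Farmer goes to the east bank with the gecko and the hawk.  [the west bank: the frog, the mantis | the east bank: the gecko, the hawk]
2. Farmer goes back to the west bank with the hawk.  [the west bank: the frog, the hawk, the mantis | the east bank: the gecko]
3. Farmer goes to the east bank with the frog and the mantis.  [the west bank: the hawk | the east bank: the frog, the gecko, the mantis]
4. Farmer goes back to the west bank with the gecko.  [the west bank: the gecko, the hawk | the east bank: the frog, the mantis]
5. Farmer goes to the east bank with the gecko and the hawk.  [the west bank: — | the east bank: the frog, the gecko, the hawk, the mantis]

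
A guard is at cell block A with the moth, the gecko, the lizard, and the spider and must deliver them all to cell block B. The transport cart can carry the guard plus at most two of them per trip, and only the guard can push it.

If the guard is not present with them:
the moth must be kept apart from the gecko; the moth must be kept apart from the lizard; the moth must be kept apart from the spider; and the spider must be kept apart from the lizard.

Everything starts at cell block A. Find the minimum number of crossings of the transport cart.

5

Counting alone: the guard can take at most 2 across per trip to cell block B, so moving all 4 needs at least 2 loaded trips out, with a return between consecutive ones — at least 3 crossings.
The safety rule pushes this higher. Following every safe sequence of crossings, the most of the 4 that can be at cell block B as the transport cart arrives there on crossing 3 is 3 — never all 4.
So no plan with fewer than 5 crossings exists, and this one achieves 5:
1. Guard goes to cell block B with the lizard and the moth.
2. Guard goes back to cell block A with the moth.
3. Guard goes to cell block B with the gecko and the moth.
4. Guard goes back to cell block A with the moth.
5. Guard goes to cell block B with the moth and the spider.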